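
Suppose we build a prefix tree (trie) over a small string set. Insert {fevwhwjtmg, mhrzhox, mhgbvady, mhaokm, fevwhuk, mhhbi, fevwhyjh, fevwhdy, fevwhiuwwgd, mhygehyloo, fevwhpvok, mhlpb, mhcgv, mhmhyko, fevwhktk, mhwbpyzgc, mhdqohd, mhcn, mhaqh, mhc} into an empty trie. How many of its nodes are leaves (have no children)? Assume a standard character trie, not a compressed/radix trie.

19

A leaf is a node with no children — equivalently, the end of a word that is not a proper prefix of any other stored word.
Those words: "fevwhdy", "fevwhiuwwgd", "fevwhktk", "fevwhpvok", "fevwhuk", "fevwhwjtmg", "fevwhyjh", "mhaokm", "mhaqh", "mhcgv", "mhcn", "mhdqohd", "mhgbvady", "mhhbi", "mhlpb", "mhmhyko", "mhrzhox", "mhwbpyzgc", "mhygehyloo"
Leaf count: 19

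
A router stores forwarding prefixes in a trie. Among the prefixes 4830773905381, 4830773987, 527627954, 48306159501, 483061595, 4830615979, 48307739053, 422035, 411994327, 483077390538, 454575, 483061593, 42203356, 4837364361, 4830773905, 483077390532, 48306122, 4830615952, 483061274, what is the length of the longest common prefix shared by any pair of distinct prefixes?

12

The deepest shared node is where two words last agree before diverging.
"483077390538" and "4830773905381" agree on "483077390538" (12 characters) before diverging; nothing deeper is shared.
Longest shared-prefix length: 12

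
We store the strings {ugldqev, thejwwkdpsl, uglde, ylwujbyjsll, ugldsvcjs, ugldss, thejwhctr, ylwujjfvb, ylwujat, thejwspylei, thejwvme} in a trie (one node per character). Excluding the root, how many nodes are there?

55

Trace insertions, counting only characters that open a new branch:
  "ugldqev" → 7 new (u, g, l, d, q, e, v)
  "thejwwkdpsl" → 11 new (t, h, e, j, w, w, k, d, p, s, l)
  "uglde" → prefix "ugld" already present; 1 new (e)
  "ylwujbyjsll" → 11 new (y, l, w, u, j, b, y, j, s, l, l)
  "ugldsvcjs" → prefix "ugld" already present; 5 new (s, v, c, j, s)
  "ugldss" → prefix "uglds" already present; 1 new (s)
  "thejwhctr" → prefix "thejw" already present; 4 new (h, c, t, r)
  "ylwujjfvb" → prefix "ylwuj" already present; 4 new (j, f, v, b)
  "ylwujat" → prefix "ylwuj" already present; 2 new (a, t)
  "thejwspylei" → prefix "thejw" already present; 6 new (s, p, y, l, e, i)
  "thejwvme" → prefix "thejw" already present; 3 new (v, m, e)
Total nodes = 7 + 11 + 1 + 11 + 5 + 1 + 4 + 4 + 2 + 6 + 3 = 55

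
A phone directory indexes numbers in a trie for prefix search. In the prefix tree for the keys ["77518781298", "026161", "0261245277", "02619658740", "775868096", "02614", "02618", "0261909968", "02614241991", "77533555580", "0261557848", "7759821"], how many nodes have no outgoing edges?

11

Leaves are exactly the stored words that no other stored word extends.
Those words: "0261245277", "02614241991", "0261557848", "026161", "02618", "0261909968", "02619658740", "77518781298", "77533555580", "775868096", "7759821"
Leaf count: 11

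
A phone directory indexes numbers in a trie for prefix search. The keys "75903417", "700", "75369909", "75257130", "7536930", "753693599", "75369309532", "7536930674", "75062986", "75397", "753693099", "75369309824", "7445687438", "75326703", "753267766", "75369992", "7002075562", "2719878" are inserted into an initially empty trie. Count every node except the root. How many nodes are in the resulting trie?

79

For each word, the new-node count is its length minus the longest prefix already in the trie:
  "75903417" → 8 new (7, 5, 9, 0, 3, 4, 1, 7)
  "700" → prefix "7" already present; 2 new (0, 0)
  "75369909" → prefix "75" already present; 6 new (3, 6, 9, 9, 0, 9)
  "75257130" → prefix "75" already present; 6 new (2, 5, 7, 1, 3, 0)
  "7536930" → prefix "75369" already present; 2 new (3, 0)
  "753693599" → prefix "753693" already present; 3 new (5, 9, 9)
  "75369309532" → prefix "7536930" already present; 4 new (9, 5, 3, 2)
  "7536930674" → prefix "7536930" already present; 3 new (6, 7, 4)
  "75062986" → prefix "75" already present; 6 new (0, 6, 2, 9, 8, 6)
  "75397" → prefix "753" already present; 2 new (9, 7)
  "753693099" → prefix "75369309" already present; 1 new (9)
  "75369309824" → prefix "75369309" already present; 3 new (8, 2, 4)
  "7445687438" → prefix "7" already present; 9 new (4, 4, 5, 6, 8, 7, 4, 3, 8)
  "75326703" → prefix "753" already present; 5 new (2, 6, 7, 0, 3)
  "753267766" → prefix "753267" already present; 3 new (7, 6, 6)
  "75369992" → prefix "753699" already present; 2 new (9, 2)
  "7002075562" → prefix "700" already present; 7 new (2, 0, 7, 5, 5, 6, 2)
  "2719878" → 7 new (2, 7, 1, 9, 8, 7, 8)
Total nodes = 8 + 2 + 6 + 6 + 2 + 3 + 4 + 3 + 6 + 2 + 1 + 3 + 9 + 5 + 3 + 2 + 7 + 7 = 79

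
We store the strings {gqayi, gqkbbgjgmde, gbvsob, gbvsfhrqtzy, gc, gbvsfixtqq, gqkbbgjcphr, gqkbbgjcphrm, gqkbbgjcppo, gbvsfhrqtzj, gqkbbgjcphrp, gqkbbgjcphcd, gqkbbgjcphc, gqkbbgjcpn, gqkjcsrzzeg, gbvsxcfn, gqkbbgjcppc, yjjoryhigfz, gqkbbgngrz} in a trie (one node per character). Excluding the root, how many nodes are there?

Count nodes per top-level branch (shared prefixes stored once):
  'g'-branch (gbvsfhrqtzj, gbvsfhrqtzy, gbvsfixtqq, gbvsob, gbvsxcfn, gc, gqayi, gqkbbgjcphc, gqkbbgjcphcd, gqkbbgjcphr, gqkbbgjcphrm, gqkbbgjcphrp, gqkbbgjcpn, gqkbbgjcppc, gqkbbgjcppo, gqkbbgjgmde, gqkbbgngrz, gqkjcsrzzeg): 61 nodes
  'y'-branch (yjjoryhigfz): 11 nodes
Sum: 72

72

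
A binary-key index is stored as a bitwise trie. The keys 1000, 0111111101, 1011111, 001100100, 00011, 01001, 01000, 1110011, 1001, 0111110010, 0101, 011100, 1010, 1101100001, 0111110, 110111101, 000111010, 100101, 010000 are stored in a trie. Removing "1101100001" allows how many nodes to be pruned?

5

A node on "1101100001"'s path can go only if nothing else ends at it or branches off below it.
The suffix "00001" (5 nodes) is used only by "1101100001"; the node for "11011" still has the child "1", so pruning stops there.
Nodes removed: 5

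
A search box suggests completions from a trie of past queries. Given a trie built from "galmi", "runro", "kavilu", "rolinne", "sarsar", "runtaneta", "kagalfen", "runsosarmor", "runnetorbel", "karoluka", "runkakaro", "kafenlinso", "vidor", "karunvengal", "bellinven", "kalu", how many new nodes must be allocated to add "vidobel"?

The longest prefix of "vidobel" already in the trie is "vido" (length 4).
Each of the 3 remaining characters creates one node.

3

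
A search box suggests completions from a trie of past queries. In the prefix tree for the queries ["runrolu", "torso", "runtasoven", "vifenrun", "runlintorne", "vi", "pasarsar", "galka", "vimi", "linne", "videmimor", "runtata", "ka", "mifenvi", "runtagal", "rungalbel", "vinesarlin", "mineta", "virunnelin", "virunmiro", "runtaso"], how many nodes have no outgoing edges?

19

A leaf is a node with no children — equivalently, the end of a word that is not a proper prefix of any other stored word.
Those words: "galka", "ka", "linne", "mifenvi", "mineta", "pasarsar", "rungalbel", "runlintorne", "runrolu", "runtagal", "runtasoven", "runtata", "torso", "videmimor", "vifenrun", "vimi", "vinesarlin", "virunmiro", "virunnelin"
Leaf count: 19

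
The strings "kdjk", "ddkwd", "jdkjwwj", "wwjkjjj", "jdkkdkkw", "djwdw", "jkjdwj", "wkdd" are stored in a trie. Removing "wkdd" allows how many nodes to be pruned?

3

A node on "wkdd"'s path can go only if nothing else ends at it or branches off below it.
The suffix "kdd" (3 nodes) is used only by "wkdd"; the node for "w" still has the child "w", so pruning stops there.
Nodes removed: 3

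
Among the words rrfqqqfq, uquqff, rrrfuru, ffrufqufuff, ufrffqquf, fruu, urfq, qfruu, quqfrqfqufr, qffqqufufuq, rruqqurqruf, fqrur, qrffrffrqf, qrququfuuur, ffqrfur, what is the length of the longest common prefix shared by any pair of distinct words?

2

Equivalently: take the maximum, over all pairs, of their longest common prefix length.
"ffqrfur" and "ffrufqufuff" agree on "ff" (2 characters) before diverging; nothing deeper is shared.
Longest shared-prefix length: 2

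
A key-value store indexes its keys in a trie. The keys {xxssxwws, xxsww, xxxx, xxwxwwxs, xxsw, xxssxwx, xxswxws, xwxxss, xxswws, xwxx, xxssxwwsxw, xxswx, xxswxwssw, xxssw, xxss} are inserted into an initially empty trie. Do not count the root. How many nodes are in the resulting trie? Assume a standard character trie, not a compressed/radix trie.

Trie structure (* marks end of a word):
(root)
└─ x
   ├─ w
   │  └─ x
   │     └─ x *
   │        └─ s
   │           └─ s *
   └─ x
      ├─ s
      │  ├─ s *
      │  │  ├─ w *
      │  │  └─ x
      │  │     └─ w
      │  │        ├─ w
      │  │        │  └─ s *
      │  │        │     └─ x
      │  │        │        └─ w *
      │  │        └─ x *
      │  └─ w *
      │     ├─ w *
      │     │  └─ s *
      │     └─ x *
      │        └─ w
      │           └─ s *
      │              └─ s
      │                 └─ w *
      ├─ w
      │  └─ x
      │     └─ w
      │        └─ w
      │           └─ x
      │              └─ s *
      └─ x
         └─ x *
Counting every labelled node above: 33.

33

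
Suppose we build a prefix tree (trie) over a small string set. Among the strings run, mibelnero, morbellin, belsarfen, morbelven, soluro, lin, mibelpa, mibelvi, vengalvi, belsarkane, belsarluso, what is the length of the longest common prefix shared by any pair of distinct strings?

Look for the deepest trie node that still has at least two words in its subtree.
"belsarfen" and "belsarkane" agree on "belsar" (6 characters) before diverging; nothing deeper is shared.
Longest shared-prefix length: 6

6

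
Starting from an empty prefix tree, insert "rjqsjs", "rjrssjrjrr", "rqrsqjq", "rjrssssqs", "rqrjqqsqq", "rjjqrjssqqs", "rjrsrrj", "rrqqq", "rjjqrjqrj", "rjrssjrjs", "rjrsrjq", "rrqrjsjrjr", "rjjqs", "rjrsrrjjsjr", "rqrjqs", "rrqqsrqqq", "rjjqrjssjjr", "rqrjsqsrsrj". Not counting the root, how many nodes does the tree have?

80

Insert word by word; a character creates a node only if that edge doesn't already exist:
  "rjqsjs" → 6 new (r, j, q, s, j, s)
  "rjrssjrjrr" → prefix "rj" already present; 8 new (r, s, s, j, r, j, r, r)
  "rqrsqjq" → prefix "r" already present; 6 new (q, r, s, q, j, q)
  "rjrssssqs" → prefix "rjrss" already present; 4 new (s, s, q, s)
  "rqrjqqsqq" → prefix "rqr" already present; 6 new (j, q, q, s, q, q)
  "rjjqrjssqqs" → prefix "rj" already present; 9 new (j, q, r, j, s, s, q, q, s)
  "rjrsrrj" → prefix "rjrs" already present; 3 new (r, r, j)
  "rrqqq" → prefix "r" already present; 4 new (r, q, q, q)
  "rjjqrjqrj" → prefix "rjjqrj" already present; 3 new (q, r, j)
  "rjrssjrjs" → prefix "rjrssjrj" already present; 1 new (s)
  "rjrsrjq" → prefix "rjrsr" already present; 2 new (j, q)
  "rrqrjsjrjr" → prefix "rrq" already present; 7 new (r, j, s, j, r, j, r)
  "rjjqs" → prefix "rjjq" already present; 1 new (s)
  "rjrsrrjjsjr" → prefix "rjrsrrj" already present; 4 new (j, s, j, r)
  "rqrjqs" → prefix "rqrjq" already present; 1 new (s)
  "rrqqsrqqq" → prefix "rrqq" already present; 5 new (s, r, q, q, q)
  "rjjqrjssjjr" → prefix "rjjqrjss" already present; 3 new (j, j, r)
  "rqrjsqsrsrj" → prefix "rqrj" already present; 7 new (s, q, s, r, s, r, j)
Total nodes = 6 + 8 + 6 + 4 + 6 + 9 + 3 + 4 + 3 + 1 + 2 + 7 + 1 + 4 + 1 + 5 + 3 + 7 = 80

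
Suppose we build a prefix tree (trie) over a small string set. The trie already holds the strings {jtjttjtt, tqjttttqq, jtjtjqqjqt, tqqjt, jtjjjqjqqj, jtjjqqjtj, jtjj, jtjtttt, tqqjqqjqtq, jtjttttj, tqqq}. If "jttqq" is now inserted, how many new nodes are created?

Walking "jttqq" from the root, the first 2 characters ("jt") follow existing edges; "t" is the first miss.
New nodes needed: |"jttqq"| − 2 = 5 − 2 = 3.

3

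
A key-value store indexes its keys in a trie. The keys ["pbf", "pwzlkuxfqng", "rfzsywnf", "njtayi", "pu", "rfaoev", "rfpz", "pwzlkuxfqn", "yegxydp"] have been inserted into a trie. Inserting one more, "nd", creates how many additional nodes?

1

Walking "nd" from the root, the first 1 characters ("n") follow existing edges; "d" is the first miss.
Each of the 1 remaining characters creates one node.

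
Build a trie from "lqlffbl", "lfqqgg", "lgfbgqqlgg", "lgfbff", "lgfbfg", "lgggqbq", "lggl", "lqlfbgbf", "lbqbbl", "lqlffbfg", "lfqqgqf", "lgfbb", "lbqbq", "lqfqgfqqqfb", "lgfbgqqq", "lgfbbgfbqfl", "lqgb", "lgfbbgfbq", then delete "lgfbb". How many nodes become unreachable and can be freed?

A node on "lgfbb"'s path can go only if nothing else ends at it or branches off below it.
Every node on "lgfbb" is still needed (e.g. by "lgfbbgfbqfl"), so nothing is freed.
Nodes removed: 0

0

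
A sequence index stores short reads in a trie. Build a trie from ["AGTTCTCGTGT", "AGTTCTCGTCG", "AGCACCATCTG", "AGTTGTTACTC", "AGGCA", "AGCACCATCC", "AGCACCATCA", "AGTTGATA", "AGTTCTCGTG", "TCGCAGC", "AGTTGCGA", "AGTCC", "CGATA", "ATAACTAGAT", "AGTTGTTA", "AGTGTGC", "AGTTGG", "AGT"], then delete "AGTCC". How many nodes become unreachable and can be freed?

A node on "AGTCC"'s path can go only if nothing else ends at it or branches off below it.
The suffix "CC" (2 nodes) is used only by "AGTCC"; the node for "AGT" still has the child "T", so pruning stops there.
Nodes removed: 2

2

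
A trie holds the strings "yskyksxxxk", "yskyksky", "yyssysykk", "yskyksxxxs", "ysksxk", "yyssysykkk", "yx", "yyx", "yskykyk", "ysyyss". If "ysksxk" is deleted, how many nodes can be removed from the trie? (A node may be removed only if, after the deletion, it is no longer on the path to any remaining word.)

A node on "ysksxk"'s path can go only if nothing else ends at it or branches off below it.
The suffix "sxk" (3 nodes) is used only by "ysksxk"; the node for "ysk" still has the child "y", so pruning stops there.
Nodes removed: 3

3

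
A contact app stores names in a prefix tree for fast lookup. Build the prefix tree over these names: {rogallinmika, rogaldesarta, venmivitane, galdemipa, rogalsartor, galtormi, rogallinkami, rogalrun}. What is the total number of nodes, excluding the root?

57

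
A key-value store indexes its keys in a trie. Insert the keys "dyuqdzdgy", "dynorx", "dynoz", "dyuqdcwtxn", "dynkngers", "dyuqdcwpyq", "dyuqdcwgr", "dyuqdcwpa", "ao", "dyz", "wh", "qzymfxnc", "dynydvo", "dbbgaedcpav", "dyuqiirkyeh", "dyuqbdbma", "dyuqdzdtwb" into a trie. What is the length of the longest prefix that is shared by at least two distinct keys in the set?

Look for the deepest trie node that still has at least two words in its subtree.
"dyuqdcwpa" and "dyuqdcwpyq" agree on "dyuqdcwp" (8 characters) before diverging; nothing deeper is shared.
Longest shared-prefix length: 8

8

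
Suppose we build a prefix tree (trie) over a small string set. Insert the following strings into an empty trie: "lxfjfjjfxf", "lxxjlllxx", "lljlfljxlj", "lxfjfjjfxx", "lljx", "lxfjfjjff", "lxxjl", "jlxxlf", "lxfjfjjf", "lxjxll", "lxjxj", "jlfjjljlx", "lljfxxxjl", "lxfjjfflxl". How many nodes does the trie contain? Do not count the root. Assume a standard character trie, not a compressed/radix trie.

Insert word by word; a character creates a node only if that edge doesn't already exist:
  "lxfjfjjfxf" → 10 new (l, x, f, j, f, j, j, f, x, f)
  "lxxjlllxx" → prefix "lx" already present; 7 new (x, j, l, l, l, x, x)
  "lljlfljxlj" → prefix "l" already present; 9 new (l, j, l, f, l, j, x, l, j)
  "lxfjfjjfxx" → prefix "lxfjfjjfx" already present; 1 new (x)
  "lljx" → prefix "llj" already present; 1 new (x)
  "lxfjfjjff" → prefix "lxfjfjjf" already present; 1 new (f)
  "lxxjl" → prefix "lxxjl" already present; 0 new (none)
  "jlxxlf" → 6 new (j, l, x, x, l, f)
  "lxfjfjjf" → prefix "lxfjfjjf" already present; 0 new (none)
  "lxjxll" → prefix "lx" already present; 4 new (j, x, l, l)
  "lxjxj" → prefix "lxjx" already present; 1 new (j)
  "jlfjjljlx" → prefix "jl" already present; 7 new (f, j, j, l, j, l, x)
  "lljfxxxjl" → prefix "llj" already present; 6 new (f, x, x, x, j, l)
  "lxfjjfflxl" → prefix "lxfj" already present; 6 new (j, f, f, l, x, l)
Total nodes = 10 + 7 + 9 + 1 + 1 + 1 + 0 + 6 + 0 + 4 + 1 + 7 + 6 + 6 = 59

59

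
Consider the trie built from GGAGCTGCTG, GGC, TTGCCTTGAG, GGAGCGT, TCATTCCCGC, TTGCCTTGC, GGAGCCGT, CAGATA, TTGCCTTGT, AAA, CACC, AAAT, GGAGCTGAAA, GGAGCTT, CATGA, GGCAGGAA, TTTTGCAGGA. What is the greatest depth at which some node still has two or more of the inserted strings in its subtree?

8

Equivalently: take the maximum, over all pairs, of their longest common prefix length.
"TTGCCTTGAG" and "TTGCCTTGC" agree on "TTGCCTTG" (8 characters) before diverging; nothing deeper is shared.
Longest shared-prefix length: 8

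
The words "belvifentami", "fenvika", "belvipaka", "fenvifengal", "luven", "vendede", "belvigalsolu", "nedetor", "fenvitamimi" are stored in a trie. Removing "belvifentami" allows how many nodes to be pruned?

7

A node on "belvifentami"'s path can go only if nothing else ends at it or branches off below it.
The suffix "fentami" (7 nodes) is used only by "belvifentami"; the node for "belvi" still has the child "p", so pruning stops there.
Nodes removed: 7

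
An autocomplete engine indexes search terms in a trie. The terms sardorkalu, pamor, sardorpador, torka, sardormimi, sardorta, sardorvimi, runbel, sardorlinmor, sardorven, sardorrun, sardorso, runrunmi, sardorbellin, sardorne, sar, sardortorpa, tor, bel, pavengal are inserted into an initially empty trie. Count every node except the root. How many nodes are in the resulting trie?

80

Count nodes per top-level branch (shared prefixes stored once):
  'b'-branch (bel): 3 nodes
  'p'-branch (pamor, pavengal): 11 nodes
  'r'-branch (runbel, runrunmi): 11 nodes
  's'-branch (sar, sardorbellin, sardorkalu, sardorlinmor, sardormimi, sardorne, sardorpador, sardorrun, sardorso, sardorta, sardortorpa, sardorven, sardorvimi): 50 nodes
  't'-branch (tor, torka): 5 nodes
Sum: 80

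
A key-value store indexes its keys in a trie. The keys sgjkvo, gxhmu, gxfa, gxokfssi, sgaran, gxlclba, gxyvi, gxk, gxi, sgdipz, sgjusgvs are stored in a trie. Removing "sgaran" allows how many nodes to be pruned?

4

Walk "sgaran" from the leaf back toward the root, removing each node that no remaining word uses.
The suffix "aran" (4 nodes) is used only by "sgaran"; the node for "sg" still has the child "j", so pruning stops there.
Nodes removed: 4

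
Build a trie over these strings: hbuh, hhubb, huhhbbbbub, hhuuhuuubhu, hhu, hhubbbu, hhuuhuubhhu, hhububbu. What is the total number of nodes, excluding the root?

35

For each word, the new-node count is its length minus the longest prefix already in the trie:
  "hbuh" → 4 new (h, b, u, h)
  "hhubb" → prefix "h" already present; 4 new (h, u, b, b)
  "huhhbbbbub" → prefix "h" already present; 9 new (u, h, h, b, b, b, b, u, b)
  "hhuuhuuubhu" → prefix "hhu" already present; 8 new (u, h, u, u, u, b, h, u)
  "hhu" → prefix "hhu" already present; 0 new (none)
  "hhubbbu" → prefix "hhubb" already present; 2 new (b, u)
  "hhuuhuubhhu" → prefix "hhuuhuu" already present; 4 new (b, h, h, u)
  "hhububbu" → prefix "hhub" already present; 4 new (u, b, b, u)
Total nodes = 4 + 4 + 9 + 8 + 0 + 2 + 4 + 4 = 35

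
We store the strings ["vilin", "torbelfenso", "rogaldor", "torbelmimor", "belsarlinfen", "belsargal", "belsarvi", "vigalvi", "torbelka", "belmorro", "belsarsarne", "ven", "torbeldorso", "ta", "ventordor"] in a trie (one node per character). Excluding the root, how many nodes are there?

Count nodes per top-level branch (shared prefixes stored once):
  'b'-branch (belmorro, belsargal, belsarlinfen, belsarsarne, belsarvi): 27 nodes
  'r'-branch (rogaldor): 8 nodes
  't'-branch (ta, torbeldorso, torbelfenso, torbelka, torbelmimor): 24 nodes
  'v'-branch (ven, ventordor, vigalvi, vilin): 18 nodes
Sum: 77

77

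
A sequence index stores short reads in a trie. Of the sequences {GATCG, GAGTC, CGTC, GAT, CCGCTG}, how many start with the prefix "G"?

Walk to "G"; the words in its subtree are exactly those with that prefix.
Matches: "GAGTC", "GAT", "GATCG"
Count: 3

3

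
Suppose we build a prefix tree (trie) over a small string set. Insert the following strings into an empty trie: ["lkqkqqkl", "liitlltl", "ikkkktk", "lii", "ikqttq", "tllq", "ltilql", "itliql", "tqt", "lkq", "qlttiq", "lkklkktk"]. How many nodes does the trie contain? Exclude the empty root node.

54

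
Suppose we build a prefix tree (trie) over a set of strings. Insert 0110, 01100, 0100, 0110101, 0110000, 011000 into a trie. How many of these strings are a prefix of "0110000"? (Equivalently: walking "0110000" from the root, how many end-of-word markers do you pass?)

Check each prefix of "0110000" against the stored set — each match is an end-marker on the path.
Prefixes of the query that are stored words: "0110", "01100", "011000", "0110000"
Count: 4

4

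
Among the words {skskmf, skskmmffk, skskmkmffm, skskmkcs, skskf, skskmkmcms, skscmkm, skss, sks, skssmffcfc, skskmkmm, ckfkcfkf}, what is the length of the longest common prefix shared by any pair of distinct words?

Equivalently: take the maximum, over all pairs, of their longest common prefix length.
e.g. "skskmkmcms" and "skskmkmffm" share the prefix "skskmkm" of length 7; no pair shares a longer one.
Longest shared-prefix length: 7

7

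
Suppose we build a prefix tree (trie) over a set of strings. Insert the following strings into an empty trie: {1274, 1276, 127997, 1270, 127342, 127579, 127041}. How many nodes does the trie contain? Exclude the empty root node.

17

Trie structure (* marks end of a word):
(root)
└─ 1
   └─ 2
      └─ 7
         ├─ 0 *
         │  └─ 4
         │     └─ 1 *
         ├─ 3
         │  └─ 4
         │     └─ 2 *
         ├─ 4 *
         ├─ 5
         │  └─ 7
         │     └─ 9 *
         ├─ 6 *
         └─ 9
            └─ 9
               └─ 7 *
Counting every labelled node above: 17.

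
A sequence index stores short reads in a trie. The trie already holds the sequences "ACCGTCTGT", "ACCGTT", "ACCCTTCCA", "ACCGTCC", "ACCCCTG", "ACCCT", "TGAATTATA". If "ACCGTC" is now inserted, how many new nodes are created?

"ACCGTC" is already a full path in the trie; only an end-marker is added.
No new nodes are needed: 0.

0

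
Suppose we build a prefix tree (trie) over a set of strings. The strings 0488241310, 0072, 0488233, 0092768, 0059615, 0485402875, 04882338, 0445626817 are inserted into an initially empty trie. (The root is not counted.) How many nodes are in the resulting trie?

Trace insertions, counting only characters that open a new branch:
  "0488241310" → 10 new (0, 4, 8, 8, 2, 4, 1, 3, 1, 0)
  "0072" → prefix "0" already present; 3 new (0, 7, 2)
  "0488233" → prefix "04882" already present; 2 new (3, 3)
  "0092768" → prefix "00" already present; 5 new (9, 2, 7, 6, 8)
  "0059615" → prefix "00" already present; 5 new (5, 9, 6, 1, 5)
  "0485402875" → prefix "048" already present; 7 new (5, 4, 0, 2, 8, 7, 5)
  "04882338" → prefix "0488233" already present; 1 new (8)
  "0445626817" → prefix "04" already present; 8 new (4, 5, 6, 2, 6, 8, 1, 7)
Total nodes = 10 + 3 + 2 + 5 + 5 + 7 + 1 + 8 = 41

41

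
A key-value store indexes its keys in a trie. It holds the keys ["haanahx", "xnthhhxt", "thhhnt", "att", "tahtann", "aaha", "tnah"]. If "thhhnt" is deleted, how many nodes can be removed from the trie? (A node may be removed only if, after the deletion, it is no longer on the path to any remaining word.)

A node on "thhhnt"'s path can go only if nothing else ends at it or branches off below it.
The suffix "hhhnt" (5 nodes) is used only by "thhhnt"; the node for "t" still has the child "a", so pruning stops there.
Nodes removed: 5

5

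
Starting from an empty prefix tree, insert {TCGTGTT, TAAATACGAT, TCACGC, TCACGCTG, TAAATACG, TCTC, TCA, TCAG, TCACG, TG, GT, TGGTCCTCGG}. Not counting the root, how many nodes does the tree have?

Trace insertions, counting only characters that open a new branch:
  "TCGTGTT" → 7 new (T, C, G, T, G, T, T)
  "TAAATACGAT" → prefix "T" already present; 9 new (A, A, A, T, A, C, G, A, T)
  "TCACGC" → prefix "TC" already present; 4 new (A, C, G, C)
  "TCACGCTG" → prefix "TCACGC" already present; 2 new (T, G)
  "TAAATACG" → prefix "TAAATACG" already present; 0 new (none)
  "TCTC" → prefix "TC" already present; 2 new (T, C)
  "TCA" → prefix "TCA" already present; 0 new (none)
  "TCAG" → prefix "TCA" already present; 1 new (G)
  "TCACG" → prefix "TCACG" already present; 0 new (none)
  "TG" → prefix "T" already present; 1 new (G)
  "GT" → 2 new (G, T)
  "TGGTCCTCGG" → prefix "TG" already present; 8 new (G, T, C, C, T, C, G, G)
Total nodes = 7 + 9 + 4 + 2 + 0 + 2 + 0 + 1 + 0 + 1 + 2 + 8 = 36

36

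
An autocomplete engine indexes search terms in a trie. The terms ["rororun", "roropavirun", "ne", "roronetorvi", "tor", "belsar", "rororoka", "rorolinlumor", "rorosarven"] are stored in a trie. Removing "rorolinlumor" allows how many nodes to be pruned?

A node on "rorolinlumor"'s path can go only if nothing else ends at it or branches off below it.
The suffix "linlumor" (8 nodes) is used only by "rorolinlumor"; the node for "roro" still has the child "r", so pruning stops there.
Nodes removed: 8

8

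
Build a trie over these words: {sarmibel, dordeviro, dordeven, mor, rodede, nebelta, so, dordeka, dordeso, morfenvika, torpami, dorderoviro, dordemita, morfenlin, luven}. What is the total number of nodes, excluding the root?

72

Count nodes per top-level branch (shared prefixes stored once):
  'd'-branch (dordeka, dordemita, dorderoviro, dordeso, dordeven, dordeviro): 25 nodes
  'l'-branch (luven): 5 nodes
  'm'-branch (mor, morfenlin, morfenvika): 13 nodes
  'n'-branch (nebelta): 7 nodes
  'r'-branch (rodede): 6 nodes
  's'-branch (sarmibel, so): 9 nodes
  't'-branch (torpami): 7 nodes
Sum: 72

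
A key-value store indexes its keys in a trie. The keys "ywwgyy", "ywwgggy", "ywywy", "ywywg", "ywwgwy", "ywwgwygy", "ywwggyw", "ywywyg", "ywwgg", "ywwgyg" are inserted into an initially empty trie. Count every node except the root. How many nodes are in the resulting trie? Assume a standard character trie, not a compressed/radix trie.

21

For each word, the new-node count is its length minus the longest prefix already in the trie:
  "ywwgyy" → 6 new (y, w, w, g, y, y)
  "ywwgggy" → prefix "ywwg" already present; 3 new (g, g, y)
  "ywywy" → prefix "yw" already present; 3 new (y, w, y)
  "ywywg" → prefix "ywyw" already present; 1 new (g)
  "ywwgwy" → prefix "ywwg" already present; 2 new (w, y)
  "ywwgwygy" → prefix "ywwgwy" already present; 2 new (g, y)
  "ywwggyw" → prefix "ywwgg" already present; 2 new (y, w)
  "ywywyg" → prefix "ywywy" already present; 1 new (g)
  "ywwgg" → prefix "ywwgg" already present; 0 new (none)
  "ywwgyg" → prefix "ywwgy" already present; 1 new (g)
Total nodes = 6 + 3 + 3 + 1 + 2 + 2 + 2 + 1 + 0 + 1 = 21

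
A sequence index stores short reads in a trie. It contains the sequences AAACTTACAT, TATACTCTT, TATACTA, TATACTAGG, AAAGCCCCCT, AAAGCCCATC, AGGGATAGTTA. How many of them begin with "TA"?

Traverse to the node for "TA", then collect every word in that subtree.
Words under "TA": TATACTA, TATACTAGG, TATACTCTT
Count: 3

3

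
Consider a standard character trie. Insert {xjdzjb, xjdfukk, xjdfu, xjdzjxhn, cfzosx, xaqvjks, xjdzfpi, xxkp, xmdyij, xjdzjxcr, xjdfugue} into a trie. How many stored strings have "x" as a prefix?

10

Traverse to the node for "x", then collect every word in that subtree.
Matches: "xaqvjks", "xjdfu", "xjdfugue", "xjdfukk", "xjdzfpi", "xjdzjb", "xjdzjxcr", "xjdzjxhn", "xmdyij", "xxkp"
Count: 10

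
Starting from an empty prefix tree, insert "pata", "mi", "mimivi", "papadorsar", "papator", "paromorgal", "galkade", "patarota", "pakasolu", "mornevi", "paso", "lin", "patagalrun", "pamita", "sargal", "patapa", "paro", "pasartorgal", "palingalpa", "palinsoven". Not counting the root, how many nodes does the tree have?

Count nodes per top-level branch (shared prefixes stored once):
  'g'-branch (galkade): 7 nodes
  'l'-branch (lin): 3 nodes
  'm'-branch (mi, mimivi, mornevi): 12 nodes
  'p'-branch (pakasolu, palingalpa, palinsoven, pamita, papadorsar, papator, paro, paromorgal, pasartorgal, paso, pata, patagalrun, patapa, patarota): 68 nodes
  's'-branch (sargal): 6 nodes
Sum: 96

96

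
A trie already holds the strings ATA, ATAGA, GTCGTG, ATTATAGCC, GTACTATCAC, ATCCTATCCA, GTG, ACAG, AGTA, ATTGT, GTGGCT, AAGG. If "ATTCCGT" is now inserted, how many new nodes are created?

4

The longest prefix of "ATTCCGT" already in the trie is "ATT" (length 3).
Each of the 4 remaining characters creates one node.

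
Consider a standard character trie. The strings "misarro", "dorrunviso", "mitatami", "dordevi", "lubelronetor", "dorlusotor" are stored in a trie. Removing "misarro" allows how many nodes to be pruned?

Walk "misarro" from the leaf back toward the root, removing each node that no remaining word uses.
The suffix "sarro" (5 nodes) is used only by "misarro"; the node for "mi" still has the child "t", so pruning stops there.
Nodes removed: 5

5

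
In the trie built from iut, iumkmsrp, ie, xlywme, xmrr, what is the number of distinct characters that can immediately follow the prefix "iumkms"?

The children of the "iumkms" node are the distinct next characters among strings starting with "iumkms".
Distinct next characters after "iumkms": r.
That node has 1 child edge.

1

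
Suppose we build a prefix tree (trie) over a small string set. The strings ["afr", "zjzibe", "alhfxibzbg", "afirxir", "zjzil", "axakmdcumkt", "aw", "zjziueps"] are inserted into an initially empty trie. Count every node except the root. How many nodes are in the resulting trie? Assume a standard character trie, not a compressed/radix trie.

39

Trace insertions, counting only characters that open a new branch:
  "afr" → 3 new (a, f, r)
  "zjzibe" → 6 new (z, j, z, i, b, e)
  "alhfxibzbg" → prefix "a" already present; 9 new (l, h, f, x, i, b, z, b, g)
  "afirxir" → prefix "af" already present; 5 new (i, r, x, i, r)
  "zjzil" → prefix "zjzi" already present; 1 new (l)
  "axakmdcumkt" → prefix "a" already present; 10 new (x, a, k, m, d, c, u, m, k, t)
  "aw" → prefix "a" already present; 1 new (w)
  "zjziueps" → prefix "zjzi" already present; 4 new (u, e, p, s)
Total nodes = 3 + 6 + 9 + 5 + 1 + 10 + 1 + 4 = 39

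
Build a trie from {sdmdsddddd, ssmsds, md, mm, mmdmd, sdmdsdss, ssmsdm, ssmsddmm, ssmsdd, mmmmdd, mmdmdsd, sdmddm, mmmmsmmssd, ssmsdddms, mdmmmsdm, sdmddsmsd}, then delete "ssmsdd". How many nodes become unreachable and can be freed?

A node on "ssmsdd"'s path can go only if nothing else ends at it or branches off below it.
Every node on "ssmsdd" is still needed (e.g. by "ssmsddmm"), so nothing is freed.
Nodes removed: 0

0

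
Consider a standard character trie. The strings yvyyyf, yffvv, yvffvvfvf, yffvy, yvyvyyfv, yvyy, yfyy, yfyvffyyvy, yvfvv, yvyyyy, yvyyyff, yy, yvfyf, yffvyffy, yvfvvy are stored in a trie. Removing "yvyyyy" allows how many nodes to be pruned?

A node on "yvyyyy"'s path can go only if nothing else ends at it or branches off below it.
The suffix "y" (1 node) is used only by "yvyyyy"; the node for "yvyyy" still has the child "f", so pruning stops there.
Nodes removed: 1

1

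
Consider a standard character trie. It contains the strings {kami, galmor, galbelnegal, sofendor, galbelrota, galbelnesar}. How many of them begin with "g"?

Traverse to the node for "g", then collect every word in that subtree.
Words under "g": galbelnegal, galbelnesar, galbelrota, galmor
Count: 4

4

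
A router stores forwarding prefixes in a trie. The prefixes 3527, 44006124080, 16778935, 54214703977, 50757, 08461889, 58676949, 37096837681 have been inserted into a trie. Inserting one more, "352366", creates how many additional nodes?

3

"352" is already a path in the trie; the remaining "366" must be added.
New nodes needed: |"352366"| − 3 = 6 − 3 = 3.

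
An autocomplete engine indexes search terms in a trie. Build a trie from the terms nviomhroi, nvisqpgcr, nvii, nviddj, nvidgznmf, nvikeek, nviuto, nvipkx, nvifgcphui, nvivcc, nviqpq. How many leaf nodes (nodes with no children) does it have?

Leaves are exactly the stored words that no other stored word extends.
Those words: "nviddj", "nvidgznmf", "nvifgcphui", "nvii", "nvikeek", "nviomhroi", "nvipkx", "nviqpq", "nvisqpgcr", "nviuto", "nvivcc"
Leaf count: 11

11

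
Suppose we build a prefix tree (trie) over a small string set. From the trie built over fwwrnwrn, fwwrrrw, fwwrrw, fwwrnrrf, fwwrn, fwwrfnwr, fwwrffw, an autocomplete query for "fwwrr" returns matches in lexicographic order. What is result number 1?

Words with prefix "fwwrr", in lexicographic order: "fwwrrrw", "fwwrrw"
The 1st is fwwrrrw.

fwwrrrw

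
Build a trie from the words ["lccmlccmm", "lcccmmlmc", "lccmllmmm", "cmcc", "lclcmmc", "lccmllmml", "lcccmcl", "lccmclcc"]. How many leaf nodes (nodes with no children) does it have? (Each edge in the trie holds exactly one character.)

8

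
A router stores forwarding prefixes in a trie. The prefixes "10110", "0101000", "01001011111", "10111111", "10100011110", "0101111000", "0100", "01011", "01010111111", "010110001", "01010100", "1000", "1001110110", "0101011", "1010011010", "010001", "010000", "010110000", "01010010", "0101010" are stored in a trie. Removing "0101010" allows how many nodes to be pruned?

Walk "0101010" from the leaf back toward the root, removing each node that no remaining word uses.
Every node on "0101010" is still needed (e.g. by "01010100"), so nothing is freed.
Nodes removed: 0

0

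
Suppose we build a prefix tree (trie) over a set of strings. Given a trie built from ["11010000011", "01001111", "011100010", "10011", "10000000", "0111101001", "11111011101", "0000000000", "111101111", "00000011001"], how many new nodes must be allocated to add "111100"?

"11110" is already a path in the trie; the remaining "0" must be added.
New nodes needed: |"111100"| − 5 = 6 − 5 = 1.

1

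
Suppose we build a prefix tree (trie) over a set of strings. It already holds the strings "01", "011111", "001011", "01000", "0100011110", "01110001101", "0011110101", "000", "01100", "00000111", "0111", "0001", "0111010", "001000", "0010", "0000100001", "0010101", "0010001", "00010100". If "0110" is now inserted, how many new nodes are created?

0

"0110" is already a full path in the trie; only an end-marker is added.
No new nodes are needed: 0.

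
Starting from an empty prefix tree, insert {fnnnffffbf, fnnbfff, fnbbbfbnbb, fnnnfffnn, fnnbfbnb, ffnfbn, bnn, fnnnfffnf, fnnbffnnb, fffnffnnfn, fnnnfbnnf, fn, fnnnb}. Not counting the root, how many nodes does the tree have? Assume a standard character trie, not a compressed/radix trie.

52

Insert word by word; a character creates a node only if that edge doesn't already exist:
  "fnnnffffbf" → 10 new (f, n, n, n, f, f, f, f, b, f)
  "fnnbfff" → prefix "fnn" already present; 4 new (b, f, f, f)
  "fnbbbfbnbb" → prefix "fn" already present; 8 new (b, b, b, f, b, n, b, b)
  "fnnnfffnn" → prefix "fnnnfff" already present; 2 new (n, n)
  "fnnbfbnb" → prefix "fnnbf" already present; 3 new (b, n, b)
  "ffnfbn" → prefix "f" already present; 5 new (f, n, f, b, n)
  "bnn" → 3 new (b, n, n)
  "fnnnfffnf" → prefix "fnnnfffn" already present; 1 new (f)
  "fnnbffnnb" → prefix "fnnbff" already present; 3 new (n, n, b)
  "fffnffnnfn" → prefix "ff" already present; 8 new (f, n, f, f, n, n, f, n)
  "fnnnfbnnf" → prefix "fnnnf" already present; 4 new (b, n, n, f)
  "fn" → prefix "fn" already present; 0 new (none)
  "fnnnb" → prefix "fnnn" already present; 1 new (b)
Total nodes = 10 + 4 + 8 + 2 + 3 + 5 + 3 + 1 + 3 + 8 + 4 + 0 + 1 = 52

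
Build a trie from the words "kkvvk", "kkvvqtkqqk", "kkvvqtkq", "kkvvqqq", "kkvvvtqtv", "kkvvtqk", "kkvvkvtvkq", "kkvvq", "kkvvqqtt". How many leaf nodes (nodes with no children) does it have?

6

A leaf is a node with no children — equivalently, the end of a word that is not a proper prefix of any other stored word.
Those words: "kkvvkvtvkq", "kkvvqqq", "kkvvqqtt", "kkvvqtkqqk", "kkvvtqk", "kkvvvtqtv"
Leaf count: 6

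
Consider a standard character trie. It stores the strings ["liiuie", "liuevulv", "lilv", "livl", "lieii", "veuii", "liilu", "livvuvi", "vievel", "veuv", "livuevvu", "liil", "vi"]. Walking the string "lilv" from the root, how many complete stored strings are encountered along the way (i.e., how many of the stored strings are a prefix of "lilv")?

1

Walk "lilv" from the root; an end-of-word marker is hit whenever a stored word is a prefix of "lilv".
Prefixes of the query that are stored words: "lilv"
Count: 1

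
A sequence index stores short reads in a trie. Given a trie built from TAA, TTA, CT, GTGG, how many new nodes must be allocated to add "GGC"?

"G" is already a path in the trie; the remaining "GC" must be added.
Each of the 2 remaining characters creates one node.

2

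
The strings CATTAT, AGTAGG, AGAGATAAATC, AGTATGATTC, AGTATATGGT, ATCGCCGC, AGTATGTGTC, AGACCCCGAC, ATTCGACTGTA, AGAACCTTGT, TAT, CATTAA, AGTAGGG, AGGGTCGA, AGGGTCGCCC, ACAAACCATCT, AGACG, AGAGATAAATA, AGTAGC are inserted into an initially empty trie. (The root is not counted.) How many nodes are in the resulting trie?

93

For each word, the new-node count is its length minus the longest prefix already in the trie:
  "CATTAT" → 6 new (C, A, T, T, A, T)
  "AGTAGG" → 6 new (A, G, T, A, G, G)
  "AGAGATAAATC" → prefix "AG" already present; 9 new (A, G, A, T, A, A, A, T, C)
  "AGTATGATTC" → prefix "AGTA" already present; 6 new (T, G, A, T, T, C)
  "AGTATATGGT" → prefix "AGTAT" already present; 5 new (A, T, G, G, T)
  "ATCGCCGC" → prefix "A" already present; 7 new (T, C, G, C, C, G, C)
  "AGTATGTGTC" → prefix "AGTATG" already present; 4 new (T, G, T, C)
  "AGACCCCGAC" → prefix "AGA" already present; 7 new (C, C, C, C, G, A, C)
  "ATTCGACTGTA" → prefix "AT" already present; 9 new (T, C, G, A, C, T, G, T, A)
  "AGAACCTTGT" → prefix "AGA" already present; 7 new (A, C, C, T, T, G, T)
  "TAT" → 3 new (T, A, T)
  "CATTAA" → prefix "CATTA" already present; 1 new (A)
  "AGTAGGG" → prefix "AGTAGG" already present; 1 new (G)
  "AGGGTCGA" → prefix "AG" already present; 6 new (G, G, T, C, G, A)
  "AGGGTCGCCC" → prefix "AGGGTCG" already present; 3 new (C, C, C)
  "ACAAACCATCT" → prefix "A" already present; 10 new (C, A, A, A, C, C, A, T, C, T)
  "AGACG" → prefix "AGAC" already present; 1 new (G)
  "AGAGATAAATA" → prefix "AGAGATAAAT" already present; 1 new (A)
  "AGTAGC" → prefix "AGTAG" already present; 1 new (C)
Total nodes = 6 + 6 + 9 + 6 + 5 + 7 + 4 + 7 + 9 + 7 + 3 + 1 + 1 + 6 + 3 + 10 + 1 + 1 + 1 = 93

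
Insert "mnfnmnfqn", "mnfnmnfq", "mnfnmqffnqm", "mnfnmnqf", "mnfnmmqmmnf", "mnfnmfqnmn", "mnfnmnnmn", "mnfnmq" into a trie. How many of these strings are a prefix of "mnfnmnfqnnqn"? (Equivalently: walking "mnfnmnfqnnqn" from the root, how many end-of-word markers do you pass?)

2

Check each prefix of "mnfnmnfqnnqn" against the stored set — each match is an end-marker on the path.
Prefixes of the query that are stored words: "mnfnmnfq", "mnfnmnfqn"
Count: 2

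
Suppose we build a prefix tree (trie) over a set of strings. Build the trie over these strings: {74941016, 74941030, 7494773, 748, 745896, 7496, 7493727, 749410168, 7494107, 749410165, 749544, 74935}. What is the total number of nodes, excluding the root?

Trie structure (* marks end of a word):
(root)
└─ 7
   └─ 4
      ├─ 5
      │  └─ 8
      │     └─ 9
      │        └─ 6 *
      ├─ 8 *
      └─ 9
         ├─ 3
         │  ├─ 5 *
         │  └─ 7
         │     └─ 2
         │        └─ 7 *
         ├─ 4
         │  ├─ 1
         │  │  └─ 0
         │  │     ├─ 1
         │  │     │  └─ 6 *
         │  │     │     ├─ 5 *
         │  │     │     └─ 8 *
         │  │     ├─ 3
         │  │     │  └─ 0 *
         │  │     └─ 7 *
         │  └─ 7
         │     └─ 7
         │        └─ 3 *
         ├─ 5
         │  └─ 4
         │     └─ 4 *
         └─ 6 *
Counting every labelled node above: 30.

30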